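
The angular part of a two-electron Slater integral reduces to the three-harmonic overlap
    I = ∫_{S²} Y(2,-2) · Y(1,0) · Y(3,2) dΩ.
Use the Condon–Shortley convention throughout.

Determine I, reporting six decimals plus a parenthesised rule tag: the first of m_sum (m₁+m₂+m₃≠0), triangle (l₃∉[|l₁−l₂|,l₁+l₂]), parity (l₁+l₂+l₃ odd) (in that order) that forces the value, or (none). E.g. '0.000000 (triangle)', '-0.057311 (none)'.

0.184674 (none)

Rules hold: Σm=0, L=6 even, 1≤3≤3.
N = 5·3·7 = 105
Δ = 0!·4!·2!/7! = 1/105
Racah Σ t=0..0: t=0:+1/4 = 1/4
⇒ 3j(2 1 3; 0 0 0)² = 3/35, sgn -1
Racah Σ t=0..0: t=0:+1/24 = 1/24
⇒ 3j(2 1 3; -2 0 2)² = 1/21, sgn -1
4πI² = N·(3j₀)²·(3jₘ)² = 3/7
I = +1·√(0.428571/4π) = 0.18467439
No selection rule forces the value: the integral is nonzero (none).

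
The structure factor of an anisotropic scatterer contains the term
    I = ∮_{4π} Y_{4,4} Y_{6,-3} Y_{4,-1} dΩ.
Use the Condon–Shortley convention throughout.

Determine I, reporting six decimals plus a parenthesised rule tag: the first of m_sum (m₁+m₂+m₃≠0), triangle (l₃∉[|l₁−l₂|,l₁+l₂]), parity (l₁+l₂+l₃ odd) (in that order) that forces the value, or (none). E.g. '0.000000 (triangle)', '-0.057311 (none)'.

m-sum 0 ✓  L=14 even ✓  2≤4≤10 ✓
Π(2lᵢ+1) = 9×13×9 = 1053
triangle coeff Δ(4,6,4) = 1/1261260
Σ_t [2,4]: t=2:+1/4608 t=3:−1/1296 t=4:+1/4608 = -7/20736
(3j)²=20/1287 [(4 6 4; 0 0 0)], sign=-1
Σ_t [0,0]: t=0:+1/51840 = 1/51840
(3j)²=8/429 [(4 6 4; 4 -3 -1)], sign=-1
⇒ 4πI² = 480/1573
I = (+1)√(480/1573/(4π)) = 0.15583009
No selection rule forces the value: the integral is nonzero (none).

0.155830 (none)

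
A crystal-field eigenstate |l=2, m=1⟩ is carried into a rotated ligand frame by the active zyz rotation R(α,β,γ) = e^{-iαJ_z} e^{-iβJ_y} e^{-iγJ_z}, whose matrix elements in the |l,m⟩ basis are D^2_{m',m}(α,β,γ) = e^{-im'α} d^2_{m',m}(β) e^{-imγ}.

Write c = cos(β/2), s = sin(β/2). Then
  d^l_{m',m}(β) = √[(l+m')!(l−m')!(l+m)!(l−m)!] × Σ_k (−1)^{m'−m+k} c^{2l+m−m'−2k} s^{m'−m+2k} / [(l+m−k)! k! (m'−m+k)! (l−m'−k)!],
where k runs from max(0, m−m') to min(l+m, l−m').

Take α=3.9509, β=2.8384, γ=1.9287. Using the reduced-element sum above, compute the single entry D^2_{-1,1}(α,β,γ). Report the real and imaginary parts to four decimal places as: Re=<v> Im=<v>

Re=0.3874 Im=-0.7991

D^2_{-1,1}(3.9509,2.8384,1.9287) = e^{-i·-1·3.9509}·d^2_{-1,1}(2.8384)·e^{-i·1·1.9287}. Compute d first:
c=cos(2.838400/2)=0.151016, s=sin(2.838400/2)=0.988531; N=√[1·6·6·1]=6.000000
k∈{2,3} keeps every argument non-negative
  k=2: (−1)^0·6.0000/(2)·0.1510^2·0.9885^2 = +0.066857
  k=3: (−1)^1·6.0000/(6)·0.1510^0·0.9885^4 = -0.954908
d^2_{-1,1}(2.8384) = +0.066857 -0.954908 = -0.888051
D = (-0.690000-0.723809i)·(-0.888051)·(-0.350312-0.936633i) = +0.387394-0.799100i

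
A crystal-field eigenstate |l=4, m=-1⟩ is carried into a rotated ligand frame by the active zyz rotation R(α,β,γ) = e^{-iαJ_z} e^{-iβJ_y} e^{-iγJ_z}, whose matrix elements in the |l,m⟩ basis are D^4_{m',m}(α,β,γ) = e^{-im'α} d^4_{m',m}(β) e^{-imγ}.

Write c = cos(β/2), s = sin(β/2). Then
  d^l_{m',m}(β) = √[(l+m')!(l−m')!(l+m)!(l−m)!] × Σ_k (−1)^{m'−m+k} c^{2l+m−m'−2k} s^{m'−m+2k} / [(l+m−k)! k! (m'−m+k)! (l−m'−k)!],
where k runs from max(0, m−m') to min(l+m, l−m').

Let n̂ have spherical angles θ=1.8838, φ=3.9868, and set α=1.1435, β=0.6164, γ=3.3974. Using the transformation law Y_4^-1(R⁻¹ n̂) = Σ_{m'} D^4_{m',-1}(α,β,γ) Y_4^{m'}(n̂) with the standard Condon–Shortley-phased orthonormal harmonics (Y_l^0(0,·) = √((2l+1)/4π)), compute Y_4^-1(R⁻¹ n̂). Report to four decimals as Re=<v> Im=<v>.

Re=-0.2140 Im=-0.1862

Need the full column D^4_{m',-1} for m'=−4..4 at α=1.1435, β=0.6164, γ=3.3974.
cos(β/2)=0.952881, sin(β/2)=0.303344
d^4_{-4,-1}: single k=3 term ⇒ +0.164094;  D = -0.019223+0.162964i
d^4_{-3,-1}: k∈[2..3] ⇒ +0.546730 -0.092345 = +0.454385;  D = +0.388624+0.235451i
d^4_{-2,-1}: k∈[1..3] ⇒ +0.918000 -0.465164 +0.031427 = +0.484264;  D = +0.400012-0.272950i
d^4_{-1,-1}: k∈[0..3] ⇒ +0.679688 -1.033224 +0.209420 -0.007074 = -0.151190;  D = +0.025801+0.148972i
d^4_{0,-1}: k∈[0..3] ⇒ -0.967657 +0.588391 -0.059629 +0.001007 = -0.437888;  D = +0.423639+0.110797i
d^4_{1,-1}: k∈[0..3] ⇒ +0.688816 -0.209420 +0.010612 -0.000072 = +0.489936;  D = -0.309249+0.380003i
d^4_{2,-1}: k∈[0..2] ⇒ -0.310109 +0.047141 -0.000955 = -0.263924;  D = -0.117262-0.236443i
d^4_{3,-1}: k∈[0..1] ⇒ +0.092345 -0.005615 = +0.086730;  D = +0.086683-0.002870i
d^4_{4,-1}: single k=0 term ⇒ -0.016630;  D = -0.006387+0.015354i
Y_4^{m'}(θ=1.8838,φ=3.9868) and Σ D·Y over m':
  (-0.0192+0.1630i)·(-0.3523+0.0859i)  (+0.3886+0.2355i)·(-0.2728-0.1890i)  (+0.4000-0.2730i)·(+0.0122+0.1011i)  (+0.0258+0.1490i)·(-0.2149+0.2422i)  (+0.4236+0.1108i)·(+0.0497+0.0000i)  (-0.3092+0.3800i)·(+0.2149+0.2422i)  (-0.1173-0.2364i)·(+0.0122-0.1011i)  (+0.0867-0.0029i)·(+0.2728-0.1890i)  (-0.0064+0.0154i)·(-0.3523-0.0859i)
Y_4^-1(R⁻¹ n̂) = -0.213995-0.186193i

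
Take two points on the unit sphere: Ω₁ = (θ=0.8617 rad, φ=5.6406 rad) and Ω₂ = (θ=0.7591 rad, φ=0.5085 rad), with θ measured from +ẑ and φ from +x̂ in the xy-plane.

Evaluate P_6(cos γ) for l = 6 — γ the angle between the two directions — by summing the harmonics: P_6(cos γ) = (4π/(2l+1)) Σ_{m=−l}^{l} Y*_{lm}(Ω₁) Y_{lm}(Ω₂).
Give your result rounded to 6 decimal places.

Expand P_6 via completeness: Σ_{m} conj(Y_{6,m}) at Ω₁ times Y_{6,m} at Ω₂ —
  term(m=-6) = 0.00385 - 0.00277j   from Y*(Ω₁)=-0.06978 + 0.06045j, Y(Ω₂)=-0.05114 - 0.00465j
  term(m=-5) = 0.04445 + 0.02591j   from Y*(Ω₁)=-0.27369 + 0.01956j, Y(Ω₂)=-0.15485 - 0.10573j
  term(m=-4) = -0.01793 + 0.16533j   from Y*(Ω₁)=-0.36485 - 0.23450j, Y(Ω₂)=-0.17133 - 0.34303j
  term(m=-3) = -0.12620 + 0.04066j   from Y*(Ω₁)=-0.10781 - 0.28908j, Y(Ω₂)=0.01946 - 0.42929j
  term(m=-2) = 0.00902 + 0.01005j   from Y*(Ω₁)=-0.03697 + 0.12590j, Y(Ω₂)=0.05413 - 0.08754j
  term(m=-1) = 0.05028 - 0.11268j   from Y*(Ω₁)=-0.29132 + 0.21807j, Y(Ω₂)=-0.29617 + 0.16508j
  term(m=+0) = -0.00668 + 0.00000j   from Y*(Ω₁)=0.03171 + 0.00000j, Y(Ω₂)=-0.21074 + 0.00000j
  term(m=+1) = 0.05028 + 0.11268j   from Y*(Ω₁)=0.29132 + 0.21807j, Y(Ω₂)=0.29617 + 0.16508j
  term(m=+2) = 0.00902 - 0.01005j   from Y*(Ω₁)=-0.03697 - 0.12590j, Y(Ω₂)=0.05413 + 0.08754j
  term(m=+3) = -0.12620 - 0.04066j   from Y*(Ω₁)=0.10781 - 0.28908j, Y(Ω₂)=-0.01946 - 0.42929j
  term(m=+4) = -0.01793 - 0.16533j   from Y*(Ω₁)=-0.36485 + 0.23450j, Y(Ω₂)=-0.17133 + 0.34303j
  term(m=+5) = 0.04445 - 0.02591j   from Y*(Ω₁)=0.27369 + 0.01956j, Y(Ω₂)=0.15485 - 0.10573j
  term(m=+6) = 0.00385 + 0.00277j   from Y*(Ω₁)=-0.06978 - 0.06045j, Y(Ω₂)=-0.05114 + 0.00465j
Total Σ_m = -0.07975 + 0.00000j. Multiply by 0.966644: -0.07709 + 0.00000j. P_6(cos γ) = -0.077089

-0.077089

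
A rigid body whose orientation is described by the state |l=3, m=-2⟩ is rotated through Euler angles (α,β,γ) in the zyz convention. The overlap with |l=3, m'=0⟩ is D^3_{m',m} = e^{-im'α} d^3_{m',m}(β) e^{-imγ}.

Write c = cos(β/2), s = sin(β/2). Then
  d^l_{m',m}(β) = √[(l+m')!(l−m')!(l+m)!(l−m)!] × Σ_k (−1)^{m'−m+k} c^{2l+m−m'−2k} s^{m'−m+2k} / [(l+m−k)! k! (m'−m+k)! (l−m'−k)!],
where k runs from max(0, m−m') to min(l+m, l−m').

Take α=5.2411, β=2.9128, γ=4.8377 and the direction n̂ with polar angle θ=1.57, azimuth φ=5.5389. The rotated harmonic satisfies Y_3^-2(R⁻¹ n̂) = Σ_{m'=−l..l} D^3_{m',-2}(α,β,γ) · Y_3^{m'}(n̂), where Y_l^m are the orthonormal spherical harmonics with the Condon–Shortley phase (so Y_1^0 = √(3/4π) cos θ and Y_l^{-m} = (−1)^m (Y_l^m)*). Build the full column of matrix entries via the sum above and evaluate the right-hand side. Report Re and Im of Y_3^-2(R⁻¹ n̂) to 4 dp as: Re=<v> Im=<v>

Re=-0.1372 Im=-0.1597

Need the full column D^3_{m',-2} for m'=−3..3 at α=5.2411, β=2.9128, γ=4.8377.
cos(β/2)=0.114147, sin(β/2)=0.993464
d^3_{-3,-2}: single k=1 term ⇒ +0.000047;  D = +0.000045+0.000012i
d^3_{-2,-2}: k∈[0..1] ⇒ +0.000002 -0.000838 = -0.000836;  D = -0.000217-0.000807i
d^3_{-1,-2}: k∈[0..1] ⇒ -0.000061 +0.009223 = +0.009162;  D = -0.006439+0.006518i
d^3_{0,-2}: k∈[0..1] ⇒ +0.000918 -0.069518 = -0.068600;  D = +0.066457+0.017013i
d^3_{1,-2}: k∈[0..1] ⇒ -0.009223 +0.349321 = +0.340098;  D = -0.093363-0.327032i
d^3_{2,-2}: k∈[0..1] ⇒ +0.063461 -0.961418 = -0.897957;  D = -0.621218+0.648394i
d^3_{3,-2}: single k=0 term ⇒ -0.270583;  D = -0.263128-0.063078i
Y_3^{m'}(θ=1.57,φ=5.5389) and Σ D·Y over m':
  (+0.0000+0.0000i)·(-0.2565+0.3291i)  (-0.0002-0.0008i)·(+0.0001+0.0008i)  (-0.0064+0.0065i)·(-0.2377-0.2189i)  (+0.0665+0.0170i)·(-0.0009+0.0000i)  (-0.0934-0.3270i)·(+0.2377-0.2189i)  (-0.6212+0.6484i)·(+0.0001-0.0008i)  (-0.2631-0.0631i)·(+0.2565+0.3291i)
Y_3^-2(R⁻¹ n̂) = -0.137157-0.159666i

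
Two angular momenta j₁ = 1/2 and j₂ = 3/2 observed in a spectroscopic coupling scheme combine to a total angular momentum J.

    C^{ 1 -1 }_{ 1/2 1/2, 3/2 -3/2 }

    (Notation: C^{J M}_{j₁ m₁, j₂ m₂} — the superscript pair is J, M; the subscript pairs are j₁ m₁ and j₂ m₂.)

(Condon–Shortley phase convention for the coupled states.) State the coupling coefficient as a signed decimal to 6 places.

triangle: 1!*0!*2!/4! = 2/24
(j±m)!: 1!*0!*0!*3!*0!*2! = 12
prefactor² = (2J+1)*Δ*N² = 3
  k=0: +1/(0!*1!*0!*0!*0!*2!) = 1/2
Σ = 1/2  ⇒  CG² = 3*(1/2)² = 3/4
CG = +√(3/4) = +0.866025

+√(3/4) = +0.866025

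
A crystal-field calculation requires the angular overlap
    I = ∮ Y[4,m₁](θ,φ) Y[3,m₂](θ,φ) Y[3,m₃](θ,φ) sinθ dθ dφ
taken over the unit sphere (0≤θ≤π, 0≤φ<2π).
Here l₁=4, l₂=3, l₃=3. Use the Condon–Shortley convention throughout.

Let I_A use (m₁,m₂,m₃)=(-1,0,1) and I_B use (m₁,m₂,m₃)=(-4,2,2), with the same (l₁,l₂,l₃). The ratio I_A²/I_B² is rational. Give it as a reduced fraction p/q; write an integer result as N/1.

Shared (l₁,l₂,l₃)=(4,3,3): N and (l;000)² cancel in I_A²/I_B².
A: Δ = 4!·4!·2!/11! = 1/34650; Racah Σ t=1..3: t=1:−1/288 t=2:+1/24 t=3:−1/48 = 5/288; ⇒ 3j(4 3 3; -1 0 1)² = 5/462, sgn +1
B: Δ = 4!·4!·2!/11! = 1/34650; Racah Σ t=4..4: t=4:+1/576 = 1/576; ⇒ 3j(4 3 3; -4 2 2)² = 5/99, sgn -1
I_A²/I_B² = (5/462)/(5/99) = 3/14

3/14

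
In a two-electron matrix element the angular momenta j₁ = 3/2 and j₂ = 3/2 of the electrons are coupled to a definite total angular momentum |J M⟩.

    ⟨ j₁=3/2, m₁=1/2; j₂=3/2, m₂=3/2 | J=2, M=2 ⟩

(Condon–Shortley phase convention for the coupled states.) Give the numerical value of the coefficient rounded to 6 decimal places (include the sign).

triangle: 1!×2!×2!/6! = 4/720
(j±m)!: 2!×1!×3!×0!×4!×0! = 288
prefactor² = (2J+1)×Δ×N² = 8
  k=1: −1/(1!×0!×0!×2!×2!×0!) = -1/4
Σ = -1/4  ⇒  CG² = 8×(-1/4)² = 1/2
CG = −√(1/2) = -0.707107

−√(1/2) ≈ -0.707107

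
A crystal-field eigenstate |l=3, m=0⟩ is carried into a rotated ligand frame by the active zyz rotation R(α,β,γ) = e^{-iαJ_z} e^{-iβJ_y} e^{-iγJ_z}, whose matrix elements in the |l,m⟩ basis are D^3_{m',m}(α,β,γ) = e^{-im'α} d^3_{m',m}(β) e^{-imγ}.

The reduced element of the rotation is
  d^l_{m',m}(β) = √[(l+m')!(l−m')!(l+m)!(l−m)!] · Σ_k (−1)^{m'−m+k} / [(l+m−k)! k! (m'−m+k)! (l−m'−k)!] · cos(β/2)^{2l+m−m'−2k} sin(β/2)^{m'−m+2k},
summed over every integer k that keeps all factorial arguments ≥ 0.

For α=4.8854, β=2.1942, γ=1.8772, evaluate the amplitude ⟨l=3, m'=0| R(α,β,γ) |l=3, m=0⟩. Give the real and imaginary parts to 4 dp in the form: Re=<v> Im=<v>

Re=0.3783 Im=0.0000

Split into d^3_{0,0}(β=2.1942) × two z-phases.
With c≡cos(β/2)=0.456179 and s≡sin(β/2)=0.889888, N=[6·6·6·6]^{1/2}=36.000000
The bounds max(0,m−m')=0 and min(l+m,l−m')=3 give 4 terms
  k=0: (−1)^0·36.0000/(36)·0.4562^6·0.8899^0 = +0.009012
  k=1: (−1)^1·36.0000/(4)·0.4562^4·0.8899^2 = -0.308641
  k=2: (−1)^2·36.0000/(4)·0.4562^2·0.8899^4 = +1.174503
  k=3: (−1)^3·36.0000/(36)·0.4562^0·0.8899^6 = -0.496607
d^3_{0,0}(2.1942) = +0.009012 -0.308641 +1.174503 -0.496607 = +0.378268
D = (+1.000000+0.000000i)·(+0.378268)·(+1.000000+0.000000i) = +0.378268+0.000000i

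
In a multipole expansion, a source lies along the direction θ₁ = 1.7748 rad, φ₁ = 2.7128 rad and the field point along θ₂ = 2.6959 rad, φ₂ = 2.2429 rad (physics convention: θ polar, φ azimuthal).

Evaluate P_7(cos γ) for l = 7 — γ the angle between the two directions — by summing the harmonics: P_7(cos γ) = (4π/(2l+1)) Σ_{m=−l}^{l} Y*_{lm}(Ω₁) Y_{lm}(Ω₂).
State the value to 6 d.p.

0.309484

Summing Y*_{l m}(θ₁,φ₁)·Y_{l m}(θ₂,φ₂) over m ∈ [−7, 7]; prefactor 4π/(2·7+1) = 0.837758:
  term(m=-7) = (-0.000591, -0.000088)   from Y*(Ω₁)=(0.427590, 0.060276), Y(Ω₂)=(-0.001383, -0.000011)
  term(m=-6) = (-0.003435, 0.001147)   from Y*(Ω₁)=(0.281625, 0.180051), Y(Ω₂)=(-0.006810, 0.008426)
  term(m=-5) = (0.005667, -0.005744)   from Y*(Ω₁)=(-0.083581, -0.129493), Y(Ω₂)=(0.011370, 0.051103)
  term(m=-4) = (0.017774, -0.055716)   from Y*(Ω₁)=(-0.048516, -0.333702), Y(Ω₂)=(0.155923, 0.075931)
  term(m=-3) = (0.003462, 0.021302)   from Y*(Ω₁)=(-0.015510, 0.053053), Y(Ω₂)=(0.352337, -0.168253)
  term(m=-2) = (0.102092, 0.139729)   from Y*(Ω₁)=(-0.213313, 0.246568), Y(Ω₂)=(0.119242, -0.517211)
  term(m=-1) = (-0.003364, -0.001708)   from Y*(Ω₁)=(0.014981, -0.006849), Y(Ω₂)=(-0.142605, -0.179223)
  term(m=+0) = (0.126209, 0.000000)   from Y*(Ω₁)=(0.321070, -0.000000), Y(Ω₂)=(0.393089, 0.000000)
  term(m=+1) = (-0.003364, 0.001708)   from Y*(Ω₁)=(-0.014981, -0.006849), Y(Ω₂)=(0.142605, -0.179223)
  term(m=+2) = (0.102092, -0.139729)   from Y*(Ω₁)=(-0.213313, -0.246568), Y(Ω₂)=(0.119242, 0.517211)
  term(m=+3) = (0.003462, -0.021302)   from Y*(Ω₁)=(0.015510, 0.053053), Y(Ω₂)=(-0.352337, -0.168253)
  term(m=+4) = (0.017774, 0.055716)   from Y*(Ω₁)=(-0.048516, 0.333702), Y(Ω₂)=(0.155923, -0.075931)
  term(m=+5) = (0.005667, 0.005744)   from Y*(Ω₁)=(0.083581, -0.129493), Y(Ω₂)=(-0.011370, 0.051103)
  term(m=+6) = (-0.003435, -0.001147)   from Y*(Ω₁)=(0.281625, -0.180051), Y(Ω₂)=(-0.006810, -0.008426)
  term(m=+7) = (-0.000591, 0.000088)   from Y*(Ω₁)=(-0.427590, 0.060276), Y(Ω₂)=(0.001383, -0.000011)
Σ over m = (0.369419, -0.000000); ×(4π/15) → (0.309484, -0.000000). Real part: 0.309484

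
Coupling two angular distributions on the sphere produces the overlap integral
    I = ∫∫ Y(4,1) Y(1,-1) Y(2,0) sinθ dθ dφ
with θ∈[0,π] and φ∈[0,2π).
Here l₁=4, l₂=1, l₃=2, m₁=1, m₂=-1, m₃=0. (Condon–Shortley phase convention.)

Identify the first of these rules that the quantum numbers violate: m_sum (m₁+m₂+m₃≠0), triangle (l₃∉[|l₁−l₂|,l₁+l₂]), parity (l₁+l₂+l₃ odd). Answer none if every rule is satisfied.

triangle

azimuthal sum: 1 − 1 + 0 = 0  ✓
l₃ must lie in [3,5]; have l₃=2  ✗
L = 4 + 1 + 2 = 7 (odd)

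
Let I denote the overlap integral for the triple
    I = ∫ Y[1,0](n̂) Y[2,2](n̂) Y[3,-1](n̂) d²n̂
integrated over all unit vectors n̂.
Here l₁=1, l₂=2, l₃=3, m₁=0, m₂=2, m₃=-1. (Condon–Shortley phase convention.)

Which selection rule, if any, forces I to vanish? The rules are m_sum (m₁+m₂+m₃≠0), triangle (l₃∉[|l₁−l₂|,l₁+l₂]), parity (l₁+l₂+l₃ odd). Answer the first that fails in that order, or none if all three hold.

m₁+m₂+m₃ = 0 + 2 − 1 = 1  ✗
triangle: |1−2|=1 ≤ l₃=3 ≤ 1+2=3
parity: l₁+l₂+l₃ = 6 is even

m_sum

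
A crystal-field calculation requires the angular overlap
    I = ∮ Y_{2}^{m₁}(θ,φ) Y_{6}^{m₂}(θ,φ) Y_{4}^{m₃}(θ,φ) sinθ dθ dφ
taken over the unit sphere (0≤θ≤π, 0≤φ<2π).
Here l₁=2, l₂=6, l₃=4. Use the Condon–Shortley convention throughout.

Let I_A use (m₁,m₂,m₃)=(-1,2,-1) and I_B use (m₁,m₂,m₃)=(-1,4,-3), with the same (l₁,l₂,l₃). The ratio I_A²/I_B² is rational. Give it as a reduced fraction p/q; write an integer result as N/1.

Shared (l₁,l₂,l₃)=(2,6,4): N and (l;000)² cancel in I_A²/I_B².
A: Δ = 4!·0!·8!/13! = 1/6435; Racah Σ t=3..3: t=3:−1/4320 = -1/4320; ⇒ 3j(2 6 4; -1 2 -1)² = 224/6435, sgn +1
B: Δ = 4!·0!·8!/13! = 1/6435; Racah Σ t=3..3: t=3:−1/30240 = -1/30240; ⇒ 3j(2 6 4; -1 4 -3)² = 16/429, sgn +1
I_A²/I_B² = (224/6435)/(16/429) = 14/15

14/15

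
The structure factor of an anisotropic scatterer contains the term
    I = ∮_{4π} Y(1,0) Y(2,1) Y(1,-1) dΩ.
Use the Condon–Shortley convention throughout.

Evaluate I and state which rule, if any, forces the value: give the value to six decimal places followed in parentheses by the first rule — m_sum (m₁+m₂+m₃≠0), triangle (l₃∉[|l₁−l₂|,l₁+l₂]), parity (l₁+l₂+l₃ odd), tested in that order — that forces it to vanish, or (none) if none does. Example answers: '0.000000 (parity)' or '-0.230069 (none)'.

-0.218510 (none)

m-sum 0 ✓  L=4 even ✓  1≤1≤3 ✓
Π(2lᵢ+1) = 3×5×3 = 45
triangle coeff Δ(1,2,1) = 1/30
Σ_t [1,1]: t=1:−1/1 = -1/1
(3j)²=2/15 [(1 2 1; 0 0 0)], sign=+1
Σ_t [1,1]: t=1:−1/2 = -1/2
(3j)²=1/10 [(1 2 1; 0 1 -1)], sign=-1
⇒ 4πI² = 3/5
I = (-1)√(3/5/(4π)) = -0.21850969
No selection rule forces the value: the integral is nonzero (none).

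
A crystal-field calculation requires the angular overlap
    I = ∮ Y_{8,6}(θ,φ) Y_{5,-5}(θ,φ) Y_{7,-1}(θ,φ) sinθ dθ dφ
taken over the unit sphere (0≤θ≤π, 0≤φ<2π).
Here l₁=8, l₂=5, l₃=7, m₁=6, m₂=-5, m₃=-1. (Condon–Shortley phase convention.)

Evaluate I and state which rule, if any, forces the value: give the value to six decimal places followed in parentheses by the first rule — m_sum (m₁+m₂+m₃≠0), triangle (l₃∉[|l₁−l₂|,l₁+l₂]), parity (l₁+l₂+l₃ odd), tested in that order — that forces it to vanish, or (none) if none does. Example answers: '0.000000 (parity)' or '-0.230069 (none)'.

m-sum 0 ✓  L=20 even ✓  3≤7≤13 ✓
Π(2lᵢ+1) = 17×11×15 = 2805
triangle coeff Δ(8,5,7) = 1/814773960
Σ_t [1,5]: t=1:−1/87091200 t=2:+1/4976640 t=3:−1/2073600 t=4:+1/4976640 t=5:−1/87091200 = -1/9676800
(3j)²=360/46189 [(8 5 7; 0 0 0)], sign=+1
Σ_t [0,0]: t=0:+1/1393459200 = 1/1393459200
(3j)²=15/1292 [(8 5 7; 6 -5 -1)], sign=+1
⇒ 4πI² = 20250/79781
I = (+1)√(20250/79781/(4π)) = 0.14212087
No selection rule forces the value: the integral is nonzero (none).

0.142121 (none)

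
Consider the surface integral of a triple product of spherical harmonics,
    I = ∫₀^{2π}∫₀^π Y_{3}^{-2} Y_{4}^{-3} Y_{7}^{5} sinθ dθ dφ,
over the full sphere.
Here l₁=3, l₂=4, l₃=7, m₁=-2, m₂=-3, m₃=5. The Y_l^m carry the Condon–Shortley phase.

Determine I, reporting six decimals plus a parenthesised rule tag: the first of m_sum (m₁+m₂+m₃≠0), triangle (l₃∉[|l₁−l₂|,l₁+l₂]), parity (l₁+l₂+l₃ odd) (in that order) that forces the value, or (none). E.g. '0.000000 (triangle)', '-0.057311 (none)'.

Checks pass: Σm=0; 14 even; l₃=7∈[1,7].
(2·3+1)(2·4+1)(2·7+1) = 945
Δ: 0! 6! 8! / 15! → 1/45045
sum: t=0:+1/20736 = 1/20736
3j²(3 4 7; 0 0 0) = Δ·Π!·Σ² = 35/1287  (sign -1)
sum: t=0:+1/604800 = 1/604800
3j²(3 4 7; -2 -3 5) = Δ·Π!·Σ² = 16/455  (sign +1)
combine: 4πI² = 945·35/1287·16/455 = 1680/1859
take √, sign -1: I = -0.26816989
No selection rule forces the value: the integral is nonzero (none).

-0.268170 (none)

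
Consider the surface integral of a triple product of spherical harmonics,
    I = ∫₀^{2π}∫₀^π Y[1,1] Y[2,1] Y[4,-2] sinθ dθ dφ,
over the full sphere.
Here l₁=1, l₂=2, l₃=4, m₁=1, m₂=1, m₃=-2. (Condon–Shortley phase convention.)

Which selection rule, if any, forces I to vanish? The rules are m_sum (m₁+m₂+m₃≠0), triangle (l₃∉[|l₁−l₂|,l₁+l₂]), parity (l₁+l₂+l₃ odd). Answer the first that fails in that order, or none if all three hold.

Σmᵢ = 0  ✓
l₃∈[|l₁−l₂|,l₁+l₂]=[1,3] required, l₃=4 fails  ✗
Σlᵢ = 7 ⇒ odd

triangle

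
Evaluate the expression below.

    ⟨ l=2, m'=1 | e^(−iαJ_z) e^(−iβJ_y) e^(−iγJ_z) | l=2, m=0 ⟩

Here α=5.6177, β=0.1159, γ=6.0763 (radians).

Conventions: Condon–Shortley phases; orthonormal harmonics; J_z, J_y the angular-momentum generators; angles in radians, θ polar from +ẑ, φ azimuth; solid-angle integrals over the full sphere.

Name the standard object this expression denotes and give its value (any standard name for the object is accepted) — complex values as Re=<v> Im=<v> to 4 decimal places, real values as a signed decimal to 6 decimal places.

This is a Wigner D-matrix element — the rotation-matrix element ⟨l m'| R(α,β,γ) |l m⟩ in the angular-momentum basis.
D^2_{1,0}(5.6177,0.1159,6.0763) = e^{-i·1·5.6177}·d^2_{1,0}(0.1159)·e^{-i·0·6.0763}. Compute d first:
With c≡cos(β/2)=0.998321 and s≡sin(β/2)=0.057918, N=[6·1·2·2]^{1/2}=4.898979
The bounds max(0,m−m')=0 and min(l+m,l−m')=1 give 2 terms
  k=0: (−1)^1·4.8990/(2)·0.9983^3·0.0579^1 = -0.141155
  k=1: (−1)^2·4.8990/(2)·0.9983^1·0.0579^3 = +0.000475
d^2_{1,0}(0.1159) = -0.141155 +0.000475 = -0.140680
Attach z-rotation phases: D = e^{-i(1)(5.6177)}·(-0.140680)·e^{-i(0)(6.0763)} = -0.110661-0.086862i

Wigner D-matrix element, Re=-0.1107 Im=-0.0869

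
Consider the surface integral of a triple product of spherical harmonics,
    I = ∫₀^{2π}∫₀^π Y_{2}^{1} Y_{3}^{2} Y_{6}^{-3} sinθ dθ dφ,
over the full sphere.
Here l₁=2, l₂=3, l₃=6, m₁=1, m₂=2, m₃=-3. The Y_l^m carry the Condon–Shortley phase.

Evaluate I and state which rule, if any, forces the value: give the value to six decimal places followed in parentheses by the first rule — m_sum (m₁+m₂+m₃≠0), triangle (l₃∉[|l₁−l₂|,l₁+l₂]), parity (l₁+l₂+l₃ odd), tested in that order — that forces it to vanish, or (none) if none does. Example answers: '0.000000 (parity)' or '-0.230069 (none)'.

0.000000 (triangle)

l₃=6 ∉ [1,5] — triangle fails ⇒ I = 0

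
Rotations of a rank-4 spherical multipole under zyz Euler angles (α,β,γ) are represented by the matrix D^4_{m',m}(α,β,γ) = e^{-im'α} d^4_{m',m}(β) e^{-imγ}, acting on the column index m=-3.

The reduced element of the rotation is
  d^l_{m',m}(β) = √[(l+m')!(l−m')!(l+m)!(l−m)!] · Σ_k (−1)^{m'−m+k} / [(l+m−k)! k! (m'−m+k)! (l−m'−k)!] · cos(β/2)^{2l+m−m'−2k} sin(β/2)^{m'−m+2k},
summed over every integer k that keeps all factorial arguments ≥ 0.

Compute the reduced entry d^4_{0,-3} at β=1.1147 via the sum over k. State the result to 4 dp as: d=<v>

d^4_{0,-3}(β=1.1147) via the finite sum:
Half-angle: c=0.848660, s=0.528939. N=√(24·24·1·5040)=1703.830978
k∈{0,1} keeps every argument non-negative
  k=0: (−1)^3·1703.8310/(144)·0.8487^5·0.5289^3 = -0.770813
  k=1: (−1)^4·1703.8310/(144)·0.8487^3·0.5289^5 = +0.299429
d^4_{0,-3}(1.1147) = -0.770813 +0.299429 = -0.471385

d=-0.4714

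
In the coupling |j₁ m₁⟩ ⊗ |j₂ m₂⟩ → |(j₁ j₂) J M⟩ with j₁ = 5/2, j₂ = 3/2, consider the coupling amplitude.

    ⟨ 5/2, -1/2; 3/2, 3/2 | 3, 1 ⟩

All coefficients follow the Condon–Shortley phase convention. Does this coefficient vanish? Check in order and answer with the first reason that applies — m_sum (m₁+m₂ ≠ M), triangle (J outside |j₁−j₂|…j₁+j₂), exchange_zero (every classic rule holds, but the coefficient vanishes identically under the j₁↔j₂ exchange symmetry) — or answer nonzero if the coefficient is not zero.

m-sum: m₁+m₂ = -1/2+3/2 = 1, M = 1  ✓
triangle: |j₁−j₂| = 1 ≤ J = 3 ≤ j₁+j₂ = 4  ✓
exchange: j₁≠j₂ or m₁≠m₂ — the exchange symmetry imposes no constraint here
value check: CG = −√(9/20) = -0.670820 ≠ 0

nonzero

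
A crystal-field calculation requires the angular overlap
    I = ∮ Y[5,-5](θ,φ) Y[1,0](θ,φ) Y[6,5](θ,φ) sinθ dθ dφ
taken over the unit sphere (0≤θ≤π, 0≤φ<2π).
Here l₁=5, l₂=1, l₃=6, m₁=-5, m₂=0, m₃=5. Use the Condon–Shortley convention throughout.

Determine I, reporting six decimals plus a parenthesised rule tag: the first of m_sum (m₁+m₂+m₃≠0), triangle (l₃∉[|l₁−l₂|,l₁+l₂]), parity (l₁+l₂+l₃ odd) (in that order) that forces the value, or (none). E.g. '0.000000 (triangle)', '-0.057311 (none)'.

m-sum 0 ✓  L=12 even ✓  4≤6≤6 ✓
Π(2lᵢ+1) = 11×3×13 = 429
triangle coeff Δ(5,1,6) = 1/858
Σ_t [0,0]: t=0:+1/14400 = 1/14400
(3j)²=6/143 [(5 1 6; 0 0 0)], sign=+1
Σ_t [0,0]: t=0:+1/3628800 = 1/3628800
(3j)²=1/78 [(5 1 6; -5 0 5)], sign=-1
⇒ 4πI² = 3/13
I = (-1)√(3/13/(4π)) = -0.13551395
No selection rule forces the value: the integral is nonzero (none).

-0.135514 (none)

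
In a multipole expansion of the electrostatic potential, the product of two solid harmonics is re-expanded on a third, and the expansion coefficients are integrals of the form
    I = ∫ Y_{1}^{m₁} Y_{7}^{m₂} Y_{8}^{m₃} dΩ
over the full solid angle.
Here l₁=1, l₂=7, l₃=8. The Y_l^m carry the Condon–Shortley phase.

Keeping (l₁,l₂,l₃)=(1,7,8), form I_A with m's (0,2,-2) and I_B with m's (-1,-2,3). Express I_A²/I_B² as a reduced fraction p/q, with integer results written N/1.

Same 1,7,8: normalisation and zero-m 3j drop out of the ratio.
A: Δ: 0! 2! 14! / 17! → 1/2040; sum: t=0:+1/43545600 = 1/43545600; 3j²(1 7 8; 0 2 -2) = Δ·Π!·Σ² = 1/34  (sign +1)
B: Δ: 0! 2! 14! / 17! → 1/2040; sum: t=0:+1/87091200 = 1/87091200; 3j²(1 7 8; -1 -2 3) = Δ·Π!·Σ² = 11/408  (sign -1)
I_A²/I_B² = (1/34)/(11/408) = 12/11

12/11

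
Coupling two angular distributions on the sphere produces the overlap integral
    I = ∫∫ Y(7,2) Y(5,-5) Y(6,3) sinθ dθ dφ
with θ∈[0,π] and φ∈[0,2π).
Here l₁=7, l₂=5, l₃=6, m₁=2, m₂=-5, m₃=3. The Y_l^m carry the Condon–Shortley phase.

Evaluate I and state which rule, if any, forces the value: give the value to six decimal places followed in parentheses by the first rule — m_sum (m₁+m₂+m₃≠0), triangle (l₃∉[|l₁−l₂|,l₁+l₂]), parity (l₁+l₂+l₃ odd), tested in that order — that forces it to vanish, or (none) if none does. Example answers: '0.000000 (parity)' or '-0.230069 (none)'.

0.140567 (none)

Checks pass: Σm=0; 18 even; l₃=6∈[2,12].
(2·7+1)(2·5+1)(2·6+1) = 2145
Δ: 6! 8! 4! / 19! → 1/174594420
sum: t=1:−1/4147200 t=2:+1/207360 t=3:−1/82944 t=4:+1/207360 t=5:−1/4147200 = -1/345600
3j²(7 5 6; 0 0 0) = Δ·Π!·Σ² = 420/46189  (sign -1)
sum: t=0:+1/12441600 = 1/12441600
3j²(7 5 6; 2 -5 3) = Δ·Π!·Σ² = 588/46189  (sign -1)
combine: 4πI² = 2145·420/46189·588/46189 = 3704400/14919047
take √, sign +1: I = 0.14056703
No selection rule forces the value: the integral is nonzero (none).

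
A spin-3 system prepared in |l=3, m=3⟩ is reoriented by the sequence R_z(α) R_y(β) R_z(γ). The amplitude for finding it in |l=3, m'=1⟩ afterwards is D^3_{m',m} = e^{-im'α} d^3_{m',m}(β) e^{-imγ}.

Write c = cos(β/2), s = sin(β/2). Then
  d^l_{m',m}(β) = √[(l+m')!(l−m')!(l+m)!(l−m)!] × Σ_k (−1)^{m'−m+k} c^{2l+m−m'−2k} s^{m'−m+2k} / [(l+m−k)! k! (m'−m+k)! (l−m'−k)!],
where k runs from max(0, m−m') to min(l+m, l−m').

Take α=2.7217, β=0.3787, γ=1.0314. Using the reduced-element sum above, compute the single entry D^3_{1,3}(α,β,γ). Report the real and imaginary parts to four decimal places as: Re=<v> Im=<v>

Split into d^3_{1,3}(β=0.3787) × two z-phases.
Half-angle: c=0.982127, s=0.188221. N=√(24·2·720·1)=185.903201
k: max(0,(3)−(1))=2 … min(3+(3),3−(1))=2
  k=2: (−1)^0·185.9032/(48)·0.9821^4·0.1882^2 = +0.127659
d^3_{1,3}(0.3787) = +0.127659
Attach z-rotation phases: D = e^{-i(1)(2.7217)}·(+0.127659)·e^{-i(3)(1.0314)} = +0.113973+0.057506i

Re=0.1140 Im=0.0575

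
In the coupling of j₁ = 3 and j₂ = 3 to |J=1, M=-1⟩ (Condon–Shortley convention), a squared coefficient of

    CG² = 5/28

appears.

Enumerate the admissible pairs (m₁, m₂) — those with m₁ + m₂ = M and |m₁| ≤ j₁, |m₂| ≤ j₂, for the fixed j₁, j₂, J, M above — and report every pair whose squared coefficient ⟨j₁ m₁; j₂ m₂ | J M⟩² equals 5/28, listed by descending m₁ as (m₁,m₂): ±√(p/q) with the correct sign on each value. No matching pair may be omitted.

Admissible pairs with m₁+m₂ = M = -1: (-3,2), (-2,1), (-1,0), (0,-1), (1,-2), (2,-3)
  (m₁,m₂)=(2,-3): CG² = 3/28, CG = +√(3/28)
  (m₁,m₂)=(1,-2): CG² = 5/28, CG = −√(5/28)   ← matches the target
  (m₁,m₂)=(0,-1): CG² = 3/14, CG = +√(3/14)
  (m₁,m₂)=(-1,0): CG² = 3/14, CG = −√(3/14)
  (m₁,m₂)=(-2,1): CG² = 5/28, CG = +√(5/28)   ← matches the target
  (m₁,m₂)=(-3,2): CG² = 3/28, CG = −√(3/28)
Pairs with CG² = 5/28: (1,-2): −√(5/28); (-2,1): +√(5/28)

(1,-2): −√(5/28); (-2,1): +√(5/28)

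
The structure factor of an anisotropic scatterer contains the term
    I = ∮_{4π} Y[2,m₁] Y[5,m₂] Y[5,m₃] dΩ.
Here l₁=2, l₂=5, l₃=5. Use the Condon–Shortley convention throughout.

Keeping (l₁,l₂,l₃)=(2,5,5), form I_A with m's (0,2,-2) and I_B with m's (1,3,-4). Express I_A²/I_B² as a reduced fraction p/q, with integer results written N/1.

Shared (l₁,l₂,l₃)=(2,5,5): N and (l;000)² cancel in I_A²/I_B².
A: Δ = 2!·2!·8!/13! = 1/38610; Racah Σ t=0..2: t=0:+1/20160 t=1:−1/1440 t=2:+1/2880 = -1/3360; ⇒ 3j(2 5 5; 0 2 -2)² = 6/715, sgn +1
B: Δ = 2!·2!·8!/13! = 1/38610; Racah Σ t=0..1: t=0:+1/80640 t=1:−1/10080 = -1/11520; ⇒ 3j(2 5 5; 1 3 -4)² = 49/1430, sgn +1
I_A²/I_B² = (6/715)/(49/1430) = 12/49

12/49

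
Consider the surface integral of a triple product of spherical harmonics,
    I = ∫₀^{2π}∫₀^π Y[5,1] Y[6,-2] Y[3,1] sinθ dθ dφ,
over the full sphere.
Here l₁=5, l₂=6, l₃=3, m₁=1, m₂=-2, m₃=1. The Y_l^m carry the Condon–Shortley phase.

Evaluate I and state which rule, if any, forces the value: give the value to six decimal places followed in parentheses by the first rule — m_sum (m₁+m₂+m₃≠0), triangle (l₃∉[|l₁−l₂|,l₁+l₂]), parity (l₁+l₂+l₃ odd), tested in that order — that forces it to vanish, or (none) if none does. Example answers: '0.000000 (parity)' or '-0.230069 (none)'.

Rules hold: Σm=0, L=14 even, 1≤3≤11.
N = 11·13·7 = 1001
Δ = 8!·2!·4!/15! = 1/675675
Racah Σ t=3..5: t=3:−1/8640 t=4:+1/2304 t=5:−1/8640 = 7/34560
⇒ 3j(5 6 3; 0 0 0)² = 7/429, sgn -1
Racah Σ t=2..4: t=2:+1/11520 t=3:−1/4320 t=4:+1/27648 = -1/9216
⇒ 3j(5 6 3; 1 -2 1)² = 2/143, sgn -1
4πI² = N·(3j₀)²·(3jₘ)² = 98/429
I = +1·√(0.228438/4π) = 0.13482780
No selection rule forces the value: the integral is nonzero (none).

0.134828 (none)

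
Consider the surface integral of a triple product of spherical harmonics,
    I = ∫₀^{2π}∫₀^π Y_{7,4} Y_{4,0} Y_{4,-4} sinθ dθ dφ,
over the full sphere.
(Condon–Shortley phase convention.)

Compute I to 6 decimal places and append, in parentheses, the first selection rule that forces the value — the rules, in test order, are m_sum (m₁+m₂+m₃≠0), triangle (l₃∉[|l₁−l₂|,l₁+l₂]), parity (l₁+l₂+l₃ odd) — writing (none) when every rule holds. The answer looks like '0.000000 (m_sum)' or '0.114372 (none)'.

Σlᵢ=15 odd — θ-integrand is odd under cosθ→−cosθ; I=0

0.000000 (parity)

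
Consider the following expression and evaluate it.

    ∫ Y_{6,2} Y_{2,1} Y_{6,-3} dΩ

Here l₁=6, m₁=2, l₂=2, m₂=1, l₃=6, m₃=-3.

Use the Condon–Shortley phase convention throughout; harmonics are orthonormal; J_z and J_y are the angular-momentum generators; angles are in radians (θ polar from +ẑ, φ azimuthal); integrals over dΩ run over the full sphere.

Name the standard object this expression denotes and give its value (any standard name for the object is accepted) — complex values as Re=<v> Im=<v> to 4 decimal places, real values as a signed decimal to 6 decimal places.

This is a Gaunt coefficient — the integral of a triple product of spherical harmonics over the sphere.
Rules hold: Σm=0, L=14 even, 4≤6≤8.
N = 13·5·13 = 845
Δ = 2!·10!·2!/15! = 1/90090
Racah Σ t=0..2: t=0:+1/69120 t=1:−1/14400 t=2:+1/69120 = -7/172800
⇒ 3j(6 2 6; 0 0 0)² = 14/715, sgn -1
Racah Σ t=1..2: t=1:−1/60480 t=2:+1/161280 = -1/96768
⇒ 3j(6 2 6; 2 1 -3)² = 15/1001, sgn +1
4πI² = N·(3j₀)²·(3jₘ)² = 30/121
I = -1·√(0.247934/4π) = -0.14046335

Gaunt coefficient, -0.140463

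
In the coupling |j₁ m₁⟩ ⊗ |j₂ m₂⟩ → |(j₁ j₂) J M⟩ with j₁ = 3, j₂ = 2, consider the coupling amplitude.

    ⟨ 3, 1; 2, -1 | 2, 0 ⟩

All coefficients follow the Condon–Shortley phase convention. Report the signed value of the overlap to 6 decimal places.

-0.377964  (= −√(1/7))

√[5·3!3!1!/8! · 4!2!1!3!2!2!] = √(36/7)
  +(−1)^0/∏(0,3,2,1,1,0)! = 1/12  (running 1/12)
  +(−1)^1/∏(1,2,1,0,2,1)! = -1/4  (running -1/6)
⟨..|..⟩ = √(36/7)·(-1/6) = -0.377964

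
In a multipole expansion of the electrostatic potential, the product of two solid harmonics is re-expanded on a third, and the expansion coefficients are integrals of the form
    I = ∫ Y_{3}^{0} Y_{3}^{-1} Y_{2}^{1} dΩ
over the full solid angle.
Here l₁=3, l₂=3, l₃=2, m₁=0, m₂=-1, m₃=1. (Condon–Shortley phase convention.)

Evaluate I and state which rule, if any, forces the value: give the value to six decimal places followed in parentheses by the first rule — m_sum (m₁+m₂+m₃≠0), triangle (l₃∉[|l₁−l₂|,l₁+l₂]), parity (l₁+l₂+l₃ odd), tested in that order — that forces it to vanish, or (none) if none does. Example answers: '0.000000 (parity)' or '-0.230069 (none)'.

m-sum 0 ✓  L=8 even ✓  0≤2≤6 ✓
Π(2lᵢ+1) = 7×7×5 = 245
triangle coeff Δ(3,3,2) = 1/3780
Σ_t [1,3]: t=1:−1/24 t=2:+1/4 t=3:−1/24 = 1/6
(3j)²=4/105 [(3 3 2; 0 0 0)], sign=+1
Σ_t [1,2]: t=1:−1/12 t=2:+1/8 = 1/24
(3j)²=1/210 [(3 3 2; 0 -1 1)], sign=-1
⇒ 4πI² = 2/45
I = (-1)√(2/45/(4π)) = -0.05947080
No selection rule forces the value: the integral is nonzero (none).

-0.059471 (none)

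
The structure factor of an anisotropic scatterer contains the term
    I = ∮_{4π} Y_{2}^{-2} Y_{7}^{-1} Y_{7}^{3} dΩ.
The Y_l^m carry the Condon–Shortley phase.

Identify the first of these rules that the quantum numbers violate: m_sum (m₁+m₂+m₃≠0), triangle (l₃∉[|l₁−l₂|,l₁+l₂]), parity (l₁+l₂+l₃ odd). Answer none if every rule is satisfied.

none

m₁+m₂+m₃ = -2 − 1 + 3 = 0  ✓
triangle: |2−7|=5 ≤ l₃=7 ≤ 2+7=9  ✓
parity: l₁+l₂+l₃ = 16 is even  ✓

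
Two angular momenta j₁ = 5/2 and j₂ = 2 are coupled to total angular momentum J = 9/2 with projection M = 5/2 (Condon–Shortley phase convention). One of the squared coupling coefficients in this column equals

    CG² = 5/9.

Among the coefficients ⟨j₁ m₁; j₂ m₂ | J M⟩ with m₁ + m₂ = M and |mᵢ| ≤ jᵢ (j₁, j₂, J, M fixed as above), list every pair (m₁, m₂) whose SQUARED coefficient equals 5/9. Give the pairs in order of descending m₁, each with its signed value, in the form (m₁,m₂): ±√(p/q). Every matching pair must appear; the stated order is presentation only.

Admissible pairs with m₁+m₂ = M = 5/2: (1/2,2), (3/2,1), (5/2,0)
  (m₁,m₂)=(5/2,0): CG² = 1/6, CG = +√(1/6)
  (m₁,m₂)=(3/2,1): CG² = 5/9, CG = +√(5/9)   ← matches the target
  (m₁,m₂)=(1/2,2): CG² = 5/18, CG = +√(5/18)
Pairs with CG² = 5/9: (3/2,1): +√(5/9)

(3/2,1): +√(5/9)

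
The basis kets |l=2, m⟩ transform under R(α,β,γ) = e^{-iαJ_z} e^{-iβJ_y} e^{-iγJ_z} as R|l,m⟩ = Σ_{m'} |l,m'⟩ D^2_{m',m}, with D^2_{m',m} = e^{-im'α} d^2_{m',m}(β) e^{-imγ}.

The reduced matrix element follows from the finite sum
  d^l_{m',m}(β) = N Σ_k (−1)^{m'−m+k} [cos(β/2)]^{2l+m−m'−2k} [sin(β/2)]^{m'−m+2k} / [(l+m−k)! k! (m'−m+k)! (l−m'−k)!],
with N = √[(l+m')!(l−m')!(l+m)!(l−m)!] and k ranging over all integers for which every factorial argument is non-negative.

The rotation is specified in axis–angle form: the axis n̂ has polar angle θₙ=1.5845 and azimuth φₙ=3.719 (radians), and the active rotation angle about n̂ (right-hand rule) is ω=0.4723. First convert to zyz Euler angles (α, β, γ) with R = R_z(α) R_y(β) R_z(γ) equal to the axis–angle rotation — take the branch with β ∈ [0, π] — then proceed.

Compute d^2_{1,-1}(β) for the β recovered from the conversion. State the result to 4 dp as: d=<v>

Axis–angle → zyz. n̂ = (sinθₙcosφₙ, sinθₙsinφₙ, cosθₙ) = (-0.837802, -0.545802, -0.013703), ω = 0.4723.
R = I cosω + sinω [n̂]ₓ + (1−cosω) n̂n̂ᵀ gives
  R = [+0.967367, +0.056295, -0.247048; +0.043826, +0.923137, +0.381965; +0.249562, -0.380327, +0.890545]
β = atan2(√(R₁₃²+R₂₃²), R₃₃) = 0.472255; α = atan2(R₂₃, R₁₃) mod 2π = 2.144906; γ = atan2(R₃₂, −R₃₁) mod 2π = 4.131684
d^2_{1,-1}(β=0.4723) via the finite sum:
Half-angle: c=0.972251, s=0.233939. N=√(6·1·1·6)=6.000000
k: max(0,(-1)−(1))=0 … min(2+(-1),2−(1))=1
  k=0: (−1)^2·6.0000/(2)·0.9723^2·0.2339^2 = +0.155197
  k=1: (−1)^3·6.0000/(6)·0.9723^0·0.2339^4 = -0.002995
d^2_{1,-1}(0.4723) = +0.155197 -0.002995 = +0.152202

d=0.1522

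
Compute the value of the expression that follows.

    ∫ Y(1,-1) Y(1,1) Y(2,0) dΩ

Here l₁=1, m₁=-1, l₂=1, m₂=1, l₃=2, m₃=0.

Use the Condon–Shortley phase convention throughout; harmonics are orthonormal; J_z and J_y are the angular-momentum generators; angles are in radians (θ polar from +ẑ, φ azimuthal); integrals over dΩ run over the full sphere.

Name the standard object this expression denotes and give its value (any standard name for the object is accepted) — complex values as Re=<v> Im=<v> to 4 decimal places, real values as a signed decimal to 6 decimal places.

Gaunt coefficient, +0.126157

This is a Gaunt coefficient — the integral of a triple product of spherical harmonics over the sphere.
Checks pass: Σm=0; 4 even; l₃=2∈[0,2].
(2·1+1)(2·1+1)(2·2+1) = 45
Δ: 0! 2! 2! / 5! → 1/30
sum: t=0:+1/1 = 1/1
3j²(1 1 2; 0 0 0) = Δ·Π!·Σ² = 2/15  (sign +1)
sum: t=0:+1/4 = 1/4
3j²(1 1 2; -1 1 0) = Δ·Π!·Σ² = 1/30  (sign +1)
combine: 4πI² = 45·2/15·1/30 = 1/5
take √, sign +1: I = 0.12615663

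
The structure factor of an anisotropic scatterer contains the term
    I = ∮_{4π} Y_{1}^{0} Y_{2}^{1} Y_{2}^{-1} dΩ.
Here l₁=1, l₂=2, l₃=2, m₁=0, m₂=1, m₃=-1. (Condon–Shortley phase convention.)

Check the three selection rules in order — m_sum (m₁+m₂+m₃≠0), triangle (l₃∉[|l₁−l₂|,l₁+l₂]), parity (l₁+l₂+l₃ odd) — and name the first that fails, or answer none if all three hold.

parity

azimuthal sum: 0 + 1 − 1 = 0  ✓
1 ≤ 2 ≤ 3 (triangle on l)  ✓
L = 1 + 2 + 2 = 5 (odd)  ✗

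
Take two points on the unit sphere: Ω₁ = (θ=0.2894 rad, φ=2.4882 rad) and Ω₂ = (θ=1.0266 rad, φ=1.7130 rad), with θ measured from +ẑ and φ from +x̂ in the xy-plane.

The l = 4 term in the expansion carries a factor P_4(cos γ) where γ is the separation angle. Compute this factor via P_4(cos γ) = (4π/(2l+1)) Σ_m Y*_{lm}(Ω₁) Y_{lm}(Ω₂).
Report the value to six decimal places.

Addition theorem: P_4(cos γ) = (4π/9) Σ_m Y*_{lm}(Ω₁) Y_{lm}(Ω₂), m = −4…4:
  [-4]  conj(Y_{4,-4})(Ω₁) = -0.002535-0.001479i ; Y_{4,-4}(Ω₂) = +0.199758-0.127705i ; Δ = -0.000695+0.000028i
  [-3]  conj(Y_{4,-3})(Ω₁) = +0.010584+0.025794i ; Y_{4,-3}(Ω₂) = +0.167919+0.369437i ; Δ = -0.007752+0.008241i
  [-2]  conj(Y_{4,-2})(Ω₁) = +0.038603-0.142805i ; Y_{4,-2}(Ω₂) = -0.205951+0.060206i ; Δ = +0.000647+0.031735i
  [-1]  conj(Y_{4,-1})(Ω₁) = -0.352398+0.269786i ; Y_{4,-1}(Ω₂) = +0.033372+0.233091i ; Δ = -0.074645-0.073138i
  [+0]  conj(Y_{4,0})(Ω₁) = +0.526233-0.000000i ; Y_{4,0}(Ω₂) = -0.267285+0.000000i ; Δ = -0.140654+0.000000i
  [+1]  conj(Y_{4,1})(Ω₁) = +0.352398+0.269786i ; Y_{4,1}(Ω₂) = -0.033372+0.233091i ; Δ = -0.074645+0.073138i
  [+2]  conj(Y_{4,2})(Ω₁) = +0.038603+0.142805i ; Y_{4,2}(Ω₂) = -0.205951-0.060206i ; Δ = +0.000647-0.031735i
  [+3]  conj(Y_{4,3})(Ω₁) = -0.010584+0.025794i ; Y_{4,3}(Ω₂) = -0.167919+0.369437i ; Δ = -0.007752-0.008241i
  [+4]  conj(Y_{4,4})(Ω₁) = -0.002535+0.001479i ; Y_{4,4}(Ω₂) = +0.199758+0.127705i ; Δ = -0.000695-0.000028i
Total Σ_m = -0.305543+0.000000i. Multiply by 1.396263: -0.426619+0.000000i. P_4(cos γ) = -0.426619

-0.426619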